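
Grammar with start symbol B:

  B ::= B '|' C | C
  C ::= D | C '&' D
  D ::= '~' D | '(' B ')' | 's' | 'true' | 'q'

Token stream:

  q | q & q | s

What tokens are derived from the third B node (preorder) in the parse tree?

[B [B [B [C [D q]]] | [C [C [D q]] & [D q]]] | [C [D s]]]

q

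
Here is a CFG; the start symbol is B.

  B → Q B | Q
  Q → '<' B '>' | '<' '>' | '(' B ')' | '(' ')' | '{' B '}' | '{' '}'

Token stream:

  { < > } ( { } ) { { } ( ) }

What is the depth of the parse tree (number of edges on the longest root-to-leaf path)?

[B [Q { [B [Q < >]] }] [B [Q ( [B [Q { }]] )] [B [Q { [B [Q { }] [B [Q ( )]]] }]]]]

7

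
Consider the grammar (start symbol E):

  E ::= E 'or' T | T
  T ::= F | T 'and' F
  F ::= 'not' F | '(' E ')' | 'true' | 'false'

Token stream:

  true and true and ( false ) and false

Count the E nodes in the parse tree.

[E [T [T [T [T [F true]] and [F true]] and [F ( [E [T [F false]]] )]] and [F false]]]

2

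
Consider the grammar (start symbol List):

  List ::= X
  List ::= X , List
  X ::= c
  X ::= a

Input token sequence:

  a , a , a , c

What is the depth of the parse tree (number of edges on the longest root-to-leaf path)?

5

[List [X a] , [List [X a] , [List [X a] , [List [X c]]]]]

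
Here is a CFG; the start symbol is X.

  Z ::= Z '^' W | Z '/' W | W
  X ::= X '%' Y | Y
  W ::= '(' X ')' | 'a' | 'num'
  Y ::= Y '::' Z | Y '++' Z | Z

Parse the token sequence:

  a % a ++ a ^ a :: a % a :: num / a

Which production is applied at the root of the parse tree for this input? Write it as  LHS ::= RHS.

[X [X [X [Y [Z [W a]]]] % [Y [Y [Y [Z [W a]]] ++ [Z [Z [W a]] ^ [W a]]] :: [Z [W a]]]] % [Y [Y [Z [W a]]] :: [Z [Z [W num]] / [W a]]]]

X ::= X '%' Y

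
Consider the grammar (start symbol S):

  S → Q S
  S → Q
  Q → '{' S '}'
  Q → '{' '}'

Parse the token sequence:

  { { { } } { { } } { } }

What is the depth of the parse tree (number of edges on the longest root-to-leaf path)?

[S [Q { [S [Q { [S [Q { }]] }] [S [Q { [S [Q { }]] }] [S [Q { }]]]] }]]

7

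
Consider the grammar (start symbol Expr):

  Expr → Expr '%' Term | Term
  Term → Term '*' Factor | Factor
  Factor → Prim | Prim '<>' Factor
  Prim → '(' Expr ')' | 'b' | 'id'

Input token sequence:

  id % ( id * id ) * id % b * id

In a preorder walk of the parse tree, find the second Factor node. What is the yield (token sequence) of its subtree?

( id * id )

[Expr [Expr [Expr [Term [Factor [Prim id]]]] % [Term [Term [Factor [Prim ( [Expr [Term [Term [Factor [Prim id]]] * [Factor [Prim id]]]] )]]] * [Factor [Prim id]]]] % [Term [Term [Factor [Prim b]]] * [Factor [Prim id]]]]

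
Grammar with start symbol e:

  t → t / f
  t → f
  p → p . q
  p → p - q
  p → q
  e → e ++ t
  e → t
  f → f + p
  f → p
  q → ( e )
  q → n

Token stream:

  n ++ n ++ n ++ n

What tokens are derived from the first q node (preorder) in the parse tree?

n

[e [e [e [e [t [f [p [q n]]]]] ++ [t [f [p [q n]]]]] ++ [t [f [p [q n]]]]] ++ [t [f [p [q n]]]]]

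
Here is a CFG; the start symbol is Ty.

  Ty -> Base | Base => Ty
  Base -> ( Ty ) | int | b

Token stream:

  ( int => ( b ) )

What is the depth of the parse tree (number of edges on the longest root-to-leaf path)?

[Ty [Base ( [Ty [Base int] => [Ty [Base ( [Ty [Base b]] )]]] )]]

7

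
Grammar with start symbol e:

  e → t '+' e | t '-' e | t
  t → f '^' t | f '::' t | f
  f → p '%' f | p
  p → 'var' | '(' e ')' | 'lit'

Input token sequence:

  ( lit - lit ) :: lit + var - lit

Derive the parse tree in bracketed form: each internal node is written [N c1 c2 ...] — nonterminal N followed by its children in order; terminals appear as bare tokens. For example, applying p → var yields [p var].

e
t + e
f :: t + e
p :: t + e
( e ) :: t + e
( t - e ) :: t + e
( f - e ) :: t + e
( p - e ) :: t + e
( lit - e ) :: t + e
( lit - t ) :: t + e
( lit - f ) :: t + e
( lit - p ) :: t + e
( lit - lit ) :: t + e
( lit - lit ) :: f + e
( lit - lit ) :: p + e
( lit - lit ) :: lit + e
( lit - lit ) :: lit + t - e
( lit - lit ) :: lit + f - e
( lit - lit ) :: lit + p - e
( lit - lit ) :: lit + var - e
( lit - lit ) :: lit + var - t
( lit - lit ) :: lit + var - f
( lit - lit ) :: lit + var - p
( lit - lit ) :: lit + var - lit

[e [t [f [p ( [e [t [f [p lit]]] - [e [t [f [p lit]]]]] )]] :: [t [f [p lit]]]] + [e [t [f [p var]]] - [e [t [f [p lit]]]]]]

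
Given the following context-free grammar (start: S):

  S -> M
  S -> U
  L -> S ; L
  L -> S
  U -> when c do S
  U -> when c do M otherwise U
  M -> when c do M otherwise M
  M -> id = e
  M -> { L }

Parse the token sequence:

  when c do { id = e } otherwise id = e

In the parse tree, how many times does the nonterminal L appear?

[S [M when c do [M { [L [S [M id = e]]] }] otherwise [M id = e]]]

1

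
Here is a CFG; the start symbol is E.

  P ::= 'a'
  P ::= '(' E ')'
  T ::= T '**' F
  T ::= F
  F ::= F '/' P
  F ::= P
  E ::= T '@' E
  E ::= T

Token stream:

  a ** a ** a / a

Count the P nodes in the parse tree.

4

[E [T [T [T [F [P a]]] ** [F [P a]]] ** [F [F [P a]] / [P a]]]]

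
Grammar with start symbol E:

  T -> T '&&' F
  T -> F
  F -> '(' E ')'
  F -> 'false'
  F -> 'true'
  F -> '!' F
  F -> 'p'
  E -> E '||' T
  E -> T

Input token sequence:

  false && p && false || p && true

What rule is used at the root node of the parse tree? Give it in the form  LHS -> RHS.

[E [E [T [T [T [F false]] && [F p]] && [F false]]] || [T [T [F p]] && [F true]]]

E -> E '||' T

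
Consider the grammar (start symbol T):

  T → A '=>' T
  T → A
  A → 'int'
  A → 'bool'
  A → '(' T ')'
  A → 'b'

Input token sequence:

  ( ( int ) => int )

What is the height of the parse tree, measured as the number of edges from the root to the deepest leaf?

[T [A ( [T [A ( [T [A int]] )] => [T [A int]]] )]]

6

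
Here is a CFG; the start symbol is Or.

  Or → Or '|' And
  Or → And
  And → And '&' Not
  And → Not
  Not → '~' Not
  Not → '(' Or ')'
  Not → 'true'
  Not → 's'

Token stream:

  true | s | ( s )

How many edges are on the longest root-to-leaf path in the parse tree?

6

[Or [Or [Or [And [Not true]]] | [And [Not s]]] | [And [Not ( [Or [And [Not s]]] )]]]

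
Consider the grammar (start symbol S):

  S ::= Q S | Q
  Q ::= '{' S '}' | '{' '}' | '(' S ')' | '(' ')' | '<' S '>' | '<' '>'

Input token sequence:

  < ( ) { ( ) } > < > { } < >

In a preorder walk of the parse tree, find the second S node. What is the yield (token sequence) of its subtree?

( ) { ( ) }

[S [Q < [S [Q ( )] [S [Q { [S [Q ( )]] }]]] >] [S [Q < >] [S [Q { }] [S [Q < >]]]]]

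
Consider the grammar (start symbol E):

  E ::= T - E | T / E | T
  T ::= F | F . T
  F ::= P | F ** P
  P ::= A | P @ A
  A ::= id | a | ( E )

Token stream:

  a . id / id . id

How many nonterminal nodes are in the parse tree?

18

[E [T [F [P [A a]]] . [T [F [P [A id]]]]] / [E [T [F [P [A id]]] . [T [F [P [A id]]]]]]]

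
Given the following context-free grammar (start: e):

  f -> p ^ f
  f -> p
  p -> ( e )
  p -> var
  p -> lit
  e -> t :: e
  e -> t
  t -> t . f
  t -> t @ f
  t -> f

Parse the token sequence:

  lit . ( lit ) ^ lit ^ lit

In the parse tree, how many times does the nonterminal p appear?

5

[e [t [t [f [p lit]]] . [f [p ( [e [t [f [p lit]]]] )] ^ [f [p lit] ^ [f [p lit]]]]]]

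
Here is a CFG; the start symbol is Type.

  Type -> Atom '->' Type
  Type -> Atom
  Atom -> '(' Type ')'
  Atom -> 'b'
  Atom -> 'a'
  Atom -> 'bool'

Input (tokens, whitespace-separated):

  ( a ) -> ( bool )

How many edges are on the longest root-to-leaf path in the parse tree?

[Type [Atom ( [Type [Atom a]] )] -> [Type [Atom ( [Type [Atom bool]] )]]]

5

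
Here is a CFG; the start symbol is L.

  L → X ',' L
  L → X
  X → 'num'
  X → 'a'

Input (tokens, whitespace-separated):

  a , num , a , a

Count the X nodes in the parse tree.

4

[L [X a] , [L [X num] , [L [X a] , [L [X a]]]]]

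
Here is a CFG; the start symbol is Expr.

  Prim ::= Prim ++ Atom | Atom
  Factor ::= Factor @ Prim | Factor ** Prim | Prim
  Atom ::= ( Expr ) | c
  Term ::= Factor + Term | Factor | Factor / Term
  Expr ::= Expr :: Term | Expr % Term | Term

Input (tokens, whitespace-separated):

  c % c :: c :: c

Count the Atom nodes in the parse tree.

[Expr [Expr [Expr [Expr [Term [Factor [Prim [Atom c]]]]] % [Term [Factor [Prim [Atom c]]]]] :: [Term [Factor [Prim [Atom c]]]]] :: [Term [Factor [Prim [Atom c]]]]]

4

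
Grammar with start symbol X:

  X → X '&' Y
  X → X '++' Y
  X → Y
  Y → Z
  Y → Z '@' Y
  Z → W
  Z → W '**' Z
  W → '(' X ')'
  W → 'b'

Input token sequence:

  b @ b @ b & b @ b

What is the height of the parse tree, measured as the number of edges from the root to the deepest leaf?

[X [X [Y [Z [W b]] @ [Y [Z [W b]] @ [Y [Z [W b]]]]]] & [Y [Z [W b]] @ [Y [Z [W b]]]]]

7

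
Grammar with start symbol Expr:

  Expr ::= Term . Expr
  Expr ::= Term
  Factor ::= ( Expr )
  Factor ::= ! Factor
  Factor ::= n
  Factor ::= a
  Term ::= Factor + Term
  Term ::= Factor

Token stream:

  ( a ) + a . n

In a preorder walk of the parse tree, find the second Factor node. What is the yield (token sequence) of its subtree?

a

[Expr [Term [Factor ( [Expr [Term [Factor a]]] )] + [Term [Factor a]]] . [Expr [Term [Factor n]]]]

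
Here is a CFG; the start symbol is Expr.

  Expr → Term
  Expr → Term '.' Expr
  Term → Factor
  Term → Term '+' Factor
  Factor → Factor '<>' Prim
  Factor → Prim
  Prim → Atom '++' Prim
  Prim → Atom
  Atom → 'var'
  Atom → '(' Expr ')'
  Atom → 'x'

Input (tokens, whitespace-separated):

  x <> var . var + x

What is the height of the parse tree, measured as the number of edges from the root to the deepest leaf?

[Expr [Term [Factor [Factor [Prim [Atom x]]] <> [Prim [Atom var]]]] . [Expr [Term [Term [Factor [Prim [Atom var]]]] + [Factor [Prim [Atom x]]]]]]

7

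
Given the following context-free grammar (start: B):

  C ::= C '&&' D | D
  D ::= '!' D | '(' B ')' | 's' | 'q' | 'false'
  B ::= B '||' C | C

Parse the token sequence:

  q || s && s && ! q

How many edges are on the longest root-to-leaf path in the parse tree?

[B [B [C [D q]]] || [C [C [C [D s]] && [D s]] && [D ! [D q]]]]

5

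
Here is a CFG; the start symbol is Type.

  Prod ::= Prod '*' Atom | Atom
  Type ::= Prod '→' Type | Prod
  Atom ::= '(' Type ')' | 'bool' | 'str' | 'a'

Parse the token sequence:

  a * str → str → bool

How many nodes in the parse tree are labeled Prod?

[Type [Prod [Prod [Atom a]] * [Atom str]] → [Type [Prod [Atom str]] → [Type [Prod [Atom bool]]]]]

4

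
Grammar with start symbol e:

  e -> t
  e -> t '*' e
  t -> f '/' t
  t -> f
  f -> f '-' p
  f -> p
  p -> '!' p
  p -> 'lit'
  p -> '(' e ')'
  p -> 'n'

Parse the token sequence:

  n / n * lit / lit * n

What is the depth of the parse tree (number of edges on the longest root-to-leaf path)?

[e [t [f [p n]] / [t [f [p n]]]] * [e [t [f [p lit]] / [t [f [p lit]]]] * [e [t [f [p n]]]]]]

6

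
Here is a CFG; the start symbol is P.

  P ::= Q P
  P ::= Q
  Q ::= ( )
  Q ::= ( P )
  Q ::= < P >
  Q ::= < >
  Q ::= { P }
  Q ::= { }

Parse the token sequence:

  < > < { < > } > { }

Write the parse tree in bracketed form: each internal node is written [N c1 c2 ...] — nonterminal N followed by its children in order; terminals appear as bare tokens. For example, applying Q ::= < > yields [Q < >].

[P [Q < >] [P [Q < [P [Q { [P [Q < >]] }]] >] [P [Q { }]]]]

P
Q P
< > P
< > Q P
< > < P > P
< > < Q > P
< > < { P } > P
< > < { Q } > P
< > < { < > } > P
< > < { < > } > Q
< > < { < > } > { }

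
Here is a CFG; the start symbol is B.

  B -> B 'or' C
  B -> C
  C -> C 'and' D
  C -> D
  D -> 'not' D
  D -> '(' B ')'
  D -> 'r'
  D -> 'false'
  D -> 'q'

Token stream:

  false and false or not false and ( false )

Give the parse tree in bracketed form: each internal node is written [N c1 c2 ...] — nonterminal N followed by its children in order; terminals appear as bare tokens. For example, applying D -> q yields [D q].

B
B or C
C or C
C and D or C
D and D or C
false and D or C
false and false or C
false and false or C and D
false and false or D and D
false and false or not D and D
false and false or not false and D
false and false or not false and ( B )
false and false or not false and ( C )
false and false or not false and ( D )
false and false or not false and ( false )

[B [B [C [C [D false]] and [D false]]] or [C [C [D not [D false]]] and [D ( [B [C [D false]]] )]]]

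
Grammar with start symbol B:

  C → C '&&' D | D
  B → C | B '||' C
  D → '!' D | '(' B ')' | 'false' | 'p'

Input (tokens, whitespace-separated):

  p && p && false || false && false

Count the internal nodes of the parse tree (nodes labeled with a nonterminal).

[B [B [C [C [C [D p]] && [D p]] && [D false]]] || [C [C [D false]] && [D false]]]

12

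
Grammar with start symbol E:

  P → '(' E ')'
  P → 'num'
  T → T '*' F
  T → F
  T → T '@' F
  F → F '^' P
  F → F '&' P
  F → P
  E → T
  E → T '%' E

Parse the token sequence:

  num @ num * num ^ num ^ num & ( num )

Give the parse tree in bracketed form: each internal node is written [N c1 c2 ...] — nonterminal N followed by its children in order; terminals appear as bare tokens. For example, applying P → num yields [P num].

E
T
T * F
T @ F * F
F @ F * F
P @ F * F
num @ F * F
num @ P * F
num @ num * F
num @ num * F & P
num @ num * F ^ P & P
num @ num * F ^ P ^ P & P
num @ num * P ^ P ^ P & P
num @ num * num ^ P ^ P & P
num @ num * num ^ num ^ P & P
num @ num * num ^ num ^ num & P
num @ num * num ^ num ^ num & ( E )
num @ num * num ^ num ^ num & ( T )
num @ num * num ^ num ^ num & ( F )
num @ num * num ^ num ^ num & ( P )
num @ num * num ^ num ^ num & ( num )

[E [T [T [T [F [P num]]] @ [F [P num]]] * [F [F [F [F [P num]] ^ [P num]] ^ [P num]] & [P ( [E [T [F [P num]]]] )]]]]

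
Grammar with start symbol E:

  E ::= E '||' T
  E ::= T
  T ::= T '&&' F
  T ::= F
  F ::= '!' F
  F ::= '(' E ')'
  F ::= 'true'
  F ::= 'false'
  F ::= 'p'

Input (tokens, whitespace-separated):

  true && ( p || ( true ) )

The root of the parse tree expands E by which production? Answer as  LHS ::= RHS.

[E [T [T [F true]] && [F ( [E [E [T [F p]]] || [T [F ( [E [T [F true]]] )]]] )]]]

E ::= T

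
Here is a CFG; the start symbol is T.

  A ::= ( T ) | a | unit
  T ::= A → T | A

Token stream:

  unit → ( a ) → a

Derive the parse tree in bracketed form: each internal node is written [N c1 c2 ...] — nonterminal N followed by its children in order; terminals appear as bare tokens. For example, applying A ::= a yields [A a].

[T [A unit] → [T [A ( [T [A a]] )] → [T [A a]]]]

T
A → T
unit → T
unit → A → T
unit → ( T ) → T
unit → ( A ) → T
unit → ( a ) → T
unit → ( a ) → A
unit → ( a ) → a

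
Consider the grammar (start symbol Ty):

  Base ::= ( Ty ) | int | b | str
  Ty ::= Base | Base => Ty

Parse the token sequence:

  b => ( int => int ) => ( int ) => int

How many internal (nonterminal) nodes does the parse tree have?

[Ty [Base b] => [Ty [Base ( [Ty [Base int] => [Ty [Base int]]] )] => [Ty [Base ( [Ty [Base int]] )] => [Ty [Base int]]]]]

14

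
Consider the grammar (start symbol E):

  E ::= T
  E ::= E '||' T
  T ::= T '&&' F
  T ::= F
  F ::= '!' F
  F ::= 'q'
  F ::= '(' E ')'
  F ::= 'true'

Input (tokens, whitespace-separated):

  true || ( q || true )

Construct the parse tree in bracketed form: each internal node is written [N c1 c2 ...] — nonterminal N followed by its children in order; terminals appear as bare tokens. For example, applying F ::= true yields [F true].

[E [E [T [F true]]] || [T [F ( [E [E [T [F q]]] || [T [F true]]] )]]]

E
E || T
T || T
F || T
true || T
true || F
true || ( E )
true || ( E || T )
true || ( T || T )
true || ( F || T )
true || ( q || T )
true || ( q || F )
true || ( q || true )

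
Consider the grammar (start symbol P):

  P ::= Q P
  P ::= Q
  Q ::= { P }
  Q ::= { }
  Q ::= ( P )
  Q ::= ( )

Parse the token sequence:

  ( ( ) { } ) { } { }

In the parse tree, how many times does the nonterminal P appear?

[P [Q ( [P [Q ( )] [P [Q { }]]] )] [P [Q { }] [P [Q { }]]]]

5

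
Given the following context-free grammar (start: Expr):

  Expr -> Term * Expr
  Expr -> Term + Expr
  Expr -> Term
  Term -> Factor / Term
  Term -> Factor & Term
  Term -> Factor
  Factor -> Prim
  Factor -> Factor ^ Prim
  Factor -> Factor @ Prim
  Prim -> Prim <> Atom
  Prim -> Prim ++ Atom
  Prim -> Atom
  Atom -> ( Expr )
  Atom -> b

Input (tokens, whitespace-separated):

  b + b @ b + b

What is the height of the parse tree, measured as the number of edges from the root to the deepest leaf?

[Expr [Term [Factor [Prim [Atom b]]]] + [Expr [Term [Factor [Factor [Prim [Atom b]]] @ [Prim [Atom b]]]] + [Expr [Term [Factor [Prim [Atom b]]]]]]]

7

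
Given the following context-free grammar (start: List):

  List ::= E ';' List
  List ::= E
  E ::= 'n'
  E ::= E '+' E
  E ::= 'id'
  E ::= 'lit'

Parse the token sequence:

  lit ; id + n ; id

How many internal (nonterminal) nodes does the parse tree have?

[List [E lit] ; [List [E [E id] + [E n]] ; [List [E id]]]]

8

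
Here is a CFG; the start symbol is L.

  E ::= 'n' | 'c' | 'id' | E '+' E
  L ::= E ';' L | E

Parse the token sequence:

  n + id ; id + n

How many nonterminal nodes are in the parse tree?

8

[L [E [E n] + [E id]] ; [L [E [E id] + [E n]]]]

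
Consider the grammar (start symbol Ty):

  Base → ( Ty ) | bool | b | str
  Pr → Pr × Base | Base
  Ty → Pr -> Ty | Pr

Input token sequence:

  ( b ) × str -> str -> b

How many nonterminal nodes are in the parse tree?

14

[Ty [Pr [Pr [Base ( [Ty [Pr [Base b]]] )]] × [Base str]] -> [Ty [Pr [Base str]] -> [Ty [Pr [Base b]]]]]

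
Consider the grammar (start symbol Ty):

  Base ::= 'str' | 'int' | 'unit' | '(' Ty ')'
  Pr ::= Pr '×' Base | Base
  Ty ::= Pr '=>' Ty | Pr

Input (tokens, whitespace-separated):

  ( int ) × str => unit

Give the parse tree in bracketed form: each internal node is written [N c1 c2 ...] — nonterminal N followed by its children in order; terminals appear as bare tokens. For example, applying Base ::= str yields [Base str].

[Ty [Pr [Pr [Base ( [Ty [Pr [Base int]]] )]] × [Base str]] => [Ty [Pr [Base unit]]]]

Ty
Pr => Ty
Pr × Base => Ty
Base × Base => Ty
( Ty ) × Base => Ty
( Pr ) × Base => Ty
( Base ) × Base => Ty
( int ) × Base => Ty
( int ) × str => Ty
( int ) × str => Pr
( int ) × str => Base
( int ) × str => unit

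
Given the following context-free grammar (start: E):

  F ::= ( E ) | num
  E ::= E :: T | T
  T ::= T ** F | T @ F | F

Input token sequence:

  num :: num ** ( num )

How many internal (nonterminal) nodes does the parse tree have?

11

[E [E [T [F num]]] :: [T [T [F num]] ** [F ( [E [T [F num]]] )]]]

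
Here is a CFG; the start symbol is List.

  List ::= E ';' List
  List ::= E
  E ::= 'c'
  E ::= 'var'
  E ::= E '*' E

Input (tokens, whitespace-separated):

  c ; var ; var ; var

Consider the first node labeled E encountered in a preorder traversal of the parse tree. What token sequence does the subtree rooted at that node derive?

[List [E c] ; [List [E var] ; [List [E var] ; [List [E var]]]]]

c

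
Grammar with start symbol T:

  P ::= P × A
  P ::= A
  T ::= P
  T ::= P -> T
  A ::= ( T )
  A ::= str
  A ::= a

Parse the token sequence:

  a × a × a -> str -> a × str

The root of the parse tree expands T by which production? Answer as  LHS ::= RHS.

[T [P [P [P [A a]] × [A a]] × [A a]] -> [T [P [A str]] -> [T [P [P [A a]] × [A str]]]]]

T ::= P -> T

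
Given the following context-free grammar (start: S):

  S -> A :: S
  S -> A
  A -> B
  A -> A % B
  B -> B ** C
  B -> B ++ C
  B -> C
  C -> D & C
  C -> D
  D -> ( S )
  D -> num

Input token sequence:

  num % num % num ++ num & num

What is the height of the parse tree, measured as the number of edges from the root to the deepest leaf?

[S [A [A [A [B [C [D num]]]] % [B [C [D num]]]] % [B [B [C [D num]]] ++ [C [D num] & [C [D num]]]]]]

7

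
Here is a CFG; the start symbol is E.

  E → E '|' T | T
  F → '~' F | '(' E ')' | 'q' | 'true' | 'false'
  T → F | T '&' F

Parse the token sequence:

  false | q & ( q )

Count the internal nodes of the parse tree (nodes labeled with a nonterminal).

11

[E [E [T [F false]]] | [T [T [F q]] & [F ( [E [T [F q]]] )]]]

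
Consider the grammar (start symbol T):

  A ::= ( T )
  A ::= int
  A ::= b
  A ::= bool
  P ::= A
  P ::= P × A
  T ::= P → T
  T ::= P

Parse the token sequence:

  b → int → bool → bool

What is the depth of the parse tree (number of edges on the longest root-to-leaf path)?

6

[T [P [A b]] → [T [P [A int]] → [T [P [A bool]] → [T [P [A bool]]]]]]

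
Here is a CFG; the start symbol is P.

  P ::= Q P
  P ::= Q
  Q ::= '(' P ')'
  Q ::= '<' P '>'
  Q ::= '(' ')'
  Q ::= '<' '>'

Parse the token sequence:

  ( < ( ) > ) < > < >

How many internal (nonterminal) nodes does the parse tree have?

[P [Q ( [P [Q < [P [Q ( )]] >]] )] [P [Q < >] [P [Q < >]]]]

10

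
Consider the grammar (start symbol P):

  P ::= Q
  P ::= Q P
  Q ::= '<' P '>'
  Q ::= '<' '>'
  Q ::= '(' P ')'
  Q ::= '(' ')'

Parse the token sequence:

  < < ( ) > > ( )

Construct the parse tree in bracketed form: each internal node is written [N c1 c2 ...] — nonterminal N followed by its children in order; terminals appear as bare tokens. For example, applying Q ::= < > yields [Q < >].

[P [Q < [P [Q < [P [Q ( )]] >]] >] [P [Q ( )]]]

P
Q P
< P > P
< Q > P
< < P > > P
< < Q > > P
< < ( ) > > P
< < ( ) > > Q
< < ( ) > > ( )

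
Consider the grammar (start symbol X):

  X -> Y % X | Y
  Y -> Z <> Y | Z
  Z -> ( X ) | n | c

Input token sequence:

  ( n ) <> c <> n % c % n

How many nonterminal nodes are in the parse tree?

[X [Y [Z ( [X [Y [Z n]]] )] <> [Y [Z c] <> [Y [Z n]]]] % [X [Y [Z c]] % [X [Y [Z n]]]]]

16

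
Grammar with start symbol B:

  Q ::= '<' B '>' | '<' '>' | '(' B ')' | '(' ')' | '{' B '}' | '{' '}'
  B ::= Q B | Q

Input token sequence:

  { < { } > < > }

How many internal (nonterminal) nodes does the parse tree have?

[B [Q { [B [Q < [B [Q { }]] >] [B [Q < >]]] }]]

8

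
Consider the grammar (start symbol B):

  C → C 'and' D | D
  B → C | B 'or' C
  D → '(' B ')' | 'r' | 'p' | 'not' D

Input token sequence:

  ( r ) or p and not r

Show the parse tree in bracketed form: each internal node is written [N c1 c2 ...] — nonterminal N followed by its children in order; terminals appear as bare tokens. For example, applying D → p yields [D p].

[B [B [C [D ( [B [C [D r]]] )]]] or [C [C [D p]] and [D not [D r]]]]

B
B or C
C or C
D or C
( B ) or C
( C ) or C
( D ) or C
( r ) or C
( r ) or C and D
( r ) or D and D
( r ) or p and D
( r ) or p and not D
( r ) or p and not r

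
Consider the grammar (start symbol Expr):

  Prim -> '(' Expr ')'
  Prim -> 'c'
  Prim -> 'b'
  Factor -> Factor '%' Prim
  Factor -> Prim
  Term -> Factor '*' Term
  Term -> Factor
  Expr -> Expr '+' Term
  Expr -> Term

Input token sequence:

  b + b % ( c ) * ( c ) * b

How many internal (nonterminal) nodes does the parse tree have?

[Expr [Expr [Term [Factor [Prim b]]]] + [Term [Factor [Factor [Prim b]] % [Prim ( [Expr [Term [Factor [Prim c]]]] )]] * [Term [Factor [Prim ( [Expr [Term [Factor [Prim c]]]] )]] * [Term [Factor [Prim b]]]]]]

24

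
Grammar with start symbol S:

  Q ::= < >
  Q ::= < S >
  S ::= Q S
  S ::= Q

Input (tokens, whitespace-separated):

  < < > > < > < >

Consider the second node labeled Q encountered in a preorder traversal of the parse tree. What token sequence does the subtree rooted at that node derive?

< >

[S [Q < [S [Q < >]] >] [S [Q < >] [S [Q < >]]]]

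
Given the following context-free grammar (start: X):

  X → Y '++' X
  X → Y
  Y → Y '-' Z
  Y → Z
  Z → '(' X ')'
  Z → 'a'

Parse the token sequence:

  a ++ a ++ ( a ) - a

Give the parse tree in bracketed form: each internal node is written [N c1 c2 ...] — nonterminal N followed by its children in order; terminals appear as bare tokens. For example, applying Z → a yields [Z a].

[X [Y [Z a]] ++ [X [Y [Z a]] ++ [X [Y [Y [Z ( [X [Y [Z a]]] )]] - [Z a]]]]]

X
Y ++ X
Z ++ X
a ++ X
a ++ Y ++ X
a ++ Z ++ X
a ++ a ++ X
a ++ a ++ Y
a ++ a ++ Y - Z
a ++ a ++ Z - Z
a ++ a ++ ( X ) - Z
a ++ a ++ ( Y ) - Z
a ++ a ++ ( Z ) - Z
a ++ a ++ ( a ) - Z
a ++ a ++ ( a ) - a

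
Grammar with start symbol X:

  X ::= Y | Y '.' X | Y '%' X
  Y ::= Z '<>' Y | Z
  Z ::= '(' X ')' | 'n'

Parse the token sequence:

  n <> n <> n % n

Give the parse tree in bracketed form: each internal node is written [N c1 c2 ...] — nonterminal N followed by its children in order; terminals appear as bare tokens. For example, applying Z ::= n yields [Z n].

[X [Y [Z n] <> [Y [Z n] <> [Y [Z n]]]] % [X [Y [Z n]]]]

X
Y % X
Z <> Y % X
n <> Y % X
n <> Z <> Y % X
n <> n <> Y % X
n <> n <> Z % X
n <> n <> n % X
n <> n <> n % Y
n <> n <> n % Z
n <> n <> n % n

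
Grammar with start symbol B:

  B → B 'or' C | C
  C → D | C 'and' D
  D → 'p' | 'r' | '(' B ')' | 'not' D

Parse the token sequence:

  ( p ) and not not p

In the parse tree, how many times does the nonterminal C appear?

[B [C [C [D ( [B [C [D p]]] )]] and [D not [D not [D p]]]]]

3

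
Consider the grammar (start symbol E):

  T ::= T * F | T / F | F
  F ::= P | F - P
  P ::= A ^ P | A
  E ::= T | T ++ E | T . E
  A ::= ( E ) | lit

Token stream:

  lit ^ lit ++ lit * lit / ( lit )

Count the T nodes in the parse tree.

[E [T [F [P [A lit] ^ [P [A lit]]]]] ++ [E [T [T [T [F [P [A lit]]]] * [F [P [A lit]]]] / [F [P [A ( [E [T [F [P [A lit]]]]] )]]]]]]

5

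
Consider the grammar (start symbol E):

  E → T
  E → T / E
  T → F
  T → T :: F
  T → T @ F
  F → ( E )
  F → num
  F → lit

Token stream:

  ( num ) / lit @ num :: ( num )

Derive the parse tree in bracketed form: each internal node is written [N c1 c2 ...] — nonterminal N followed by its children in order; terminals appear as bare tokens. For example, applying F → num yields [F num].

E
T / E
F / E
( E ) / E
( T ) / E
( F ) / E
( num ) / E
( num ) / T
( num ) / T :: F
( num ) / T @ F :: F
( num ) / F @ F :: F
( num ) / lit @ F :: F
( num ) / lit @ num :: F
( num ) / lit @ num :: ( E )
( num ) / lit @ num :: ( T )
( num ) / lit @ num :: ( F )
( num ) / lit @ num :: ( num )

[E [T [F ( [E [T [F num]]] )]] / [E [T [T [T [F lit]] @ [F num]] :: [F ( [E [T [F num]]] )]]]]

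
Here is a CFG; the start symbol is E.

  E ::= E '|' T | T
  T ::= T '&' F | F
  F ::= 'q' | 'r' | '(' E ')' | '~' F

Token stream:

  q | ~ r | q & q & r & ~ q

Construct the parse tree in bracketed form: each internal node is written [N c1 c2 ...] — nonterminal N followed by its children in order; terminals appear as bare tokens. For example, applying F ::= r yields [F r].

[E [E [E [T [F q]]] | [T [F ~ [F r]]]] | [T [T [T [T [F q]] & [F q]] & [F r]] & [F ~ [F q]]]]

E
E | T
E | T | T
T | T | T
F | T | T
q | T | T
q | F | T
q | ~ F | T
q | ~ r | T
q | ~ r | T & F
q | ~ r | T & F & F
q | ~ r | T & F & F & F
q | ~ r | F & F & F & F
q | ~ r | q & F & F & F
q | ~ r | q & q & F & F
q | ~ r | q & q & r & F
q | ~ r | q & q & r & ~ F
q | ~ r | q & q & r & ~ q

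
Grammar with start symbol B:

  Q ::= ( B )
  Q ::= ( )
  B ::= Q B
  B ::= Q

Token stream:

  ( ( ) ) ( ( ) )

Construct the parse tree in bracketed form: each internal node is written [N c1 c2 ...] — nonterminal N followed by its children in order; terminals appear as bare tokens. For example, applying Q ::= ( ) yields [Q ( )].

B
Q B
( B ) B
( Q ) B
( ( ) ) B
( ( ) ) Q
( ( ) ) ( B )
( ( ) ) ( Q )
( ( ) ) ( ( ) )

[B [Q ( [B [Q ( )]] )] [B [Q ( [B [Q ( )]] )]]]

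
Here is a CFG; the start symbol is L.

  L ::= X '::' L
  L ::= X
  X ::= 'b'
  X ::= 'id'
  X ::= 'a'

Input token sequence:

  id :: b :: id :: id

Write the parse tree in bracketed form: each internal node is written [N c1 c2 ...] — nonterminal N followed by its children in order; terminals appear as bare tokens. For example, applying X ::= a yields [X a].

L
X :: L
id :: L
id :: X :: L
id :: b :: L
id :: b :: X :: L
id :: b :: id :: L
id :: b :: id :: X
id :: b :: id :: id

[L [X id] :: [L [X b] :: [L [X id] :: [L [X id]]]]]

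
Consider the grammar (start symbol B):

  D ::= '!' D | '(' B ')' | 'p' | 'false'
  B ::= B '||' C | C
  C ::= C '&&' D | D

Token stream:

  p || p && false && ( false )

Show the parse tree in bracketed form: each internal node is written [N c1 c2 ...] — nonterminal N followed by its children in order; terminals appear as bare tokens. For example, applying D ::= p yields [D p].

B
B || C
C || C
D || C
p || C
p || C && D
p || C && D && D
p || D && D && D
p || p && D && D
p || p && false && D
p || p && false && ( B )
p || p && false && ( C )
p || p && false && ( D )
p || p && false && ( false )

[B [B [C [D p]]] || [C [C [C [D p]] && [D false]] && [D ( [B [C [D false]]] )]]]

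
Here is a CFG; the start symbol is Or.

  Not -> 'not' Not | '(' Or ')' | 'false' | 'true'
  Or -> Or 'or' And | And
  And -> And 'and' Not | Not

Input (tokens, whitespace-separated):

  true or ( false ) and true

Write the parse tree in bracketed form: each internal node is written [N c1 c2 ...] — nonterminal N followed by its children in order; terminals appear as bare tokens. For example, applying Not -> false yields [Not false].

Or
Or or And
And or And
Not or And
true or And
true or And and Not
true or Not and Not
true or ( Or ) and Not
true or ( And ) and Not
true or ( Not ) and Not
true or ( false ) and Not
true or ( false ) and true

[Or [Or [And [Not true]]] or [And [And [Not ( [Or [And [Not false]]] )]] and [Not true]]]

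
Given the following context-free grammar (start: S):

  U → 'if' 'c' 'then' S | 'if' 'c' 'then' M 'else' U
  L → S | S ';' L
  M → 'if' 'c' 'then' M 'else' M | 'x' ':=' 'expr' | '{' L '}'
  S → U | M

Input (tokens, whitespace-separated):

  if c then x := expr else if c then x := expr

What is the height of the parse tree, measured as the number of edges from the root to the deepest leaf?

5

[S [U if c then [M x := expr] else [U if c then [S [M x := expr]]]]]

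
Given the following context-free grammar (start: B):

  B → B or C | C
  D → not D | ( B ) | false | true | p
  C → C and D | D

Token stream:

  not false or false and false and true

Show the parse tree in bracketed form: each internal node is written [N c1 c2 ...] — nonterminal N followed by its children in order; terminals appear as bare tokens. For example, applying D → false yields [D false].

B
B or C
C or C
D or C
not D or C
not false or C
not false or C and D
not false or C and D and D
not false or D and D and D
not false or false and D and D
not false or false and false and D
not false or false and false and true

[B [B [C [D not [D false]]]] or [C [C [C [D false]] and [D false]] and [D true]]]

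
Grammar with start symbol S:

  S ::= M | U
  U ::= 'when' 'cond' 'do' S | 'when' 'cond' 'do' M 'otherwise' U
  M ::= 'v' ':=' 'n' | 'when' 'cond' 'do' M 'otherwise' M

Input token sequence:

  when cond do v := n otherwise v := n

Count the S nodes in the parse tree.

1

[S [M when cond do [M v := n] otherwise [M v := n]]]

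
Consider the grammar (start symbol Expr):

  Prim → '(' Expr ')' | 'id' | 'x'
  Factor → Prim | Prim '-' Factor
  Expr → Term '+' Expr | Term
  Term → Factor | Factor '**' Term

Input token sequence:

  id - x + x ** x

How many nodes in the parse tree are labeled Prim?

[Expr [Term [Factor [Prim id] - [Factor [Prim x]]]] + [Expr [Term [Factor [Prim x]] ** [Term [Factor [Prim x]]]]]]

4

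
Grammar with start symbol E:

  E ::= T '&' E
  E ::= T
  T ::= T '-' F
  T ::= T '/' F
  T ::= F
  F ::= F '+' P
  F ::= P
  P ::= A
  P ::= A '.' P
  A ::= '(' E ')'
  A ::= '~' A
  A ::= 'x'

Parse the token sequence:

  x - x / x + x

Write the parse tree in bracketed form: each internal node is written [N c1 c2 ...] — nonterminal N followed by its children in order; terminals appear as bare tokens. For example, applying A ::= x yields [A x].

[E [T [T [T [F [P [A x]]]] - [F [P [A x]]]] / [F [F [P [A x]]] + [P [A x]]]]]

E
T
T / F
T - F / F
F - F / F
P - F / F
A - F / F
x - F / F
x - P / F
x - A / F
x - x / F
x - x / F + P
x - x / P + P
x - x / A + P
x - x / x + P
x - x / x + A
x - x / x + x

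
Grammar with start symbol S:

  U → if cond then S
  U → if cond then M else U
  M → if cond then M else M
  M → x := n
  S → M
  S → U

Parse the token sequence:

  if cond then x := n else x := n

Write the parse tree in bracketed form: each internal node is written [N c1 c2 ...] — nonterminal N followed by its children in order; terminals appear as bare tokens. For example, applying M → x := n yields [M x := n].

[S [M if cond then [M x := n] else [M x := n]]]

S
M
if cond then M else M
if cond then x := n else M
if cond then x := n else x := n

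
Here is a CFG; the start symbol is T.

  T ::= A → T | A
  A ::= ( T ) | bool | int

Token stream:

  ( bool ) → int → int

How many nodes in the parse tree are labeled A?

[T [A ( [T [A bool]] )] → [T [A int] → [T [A int]]]]

4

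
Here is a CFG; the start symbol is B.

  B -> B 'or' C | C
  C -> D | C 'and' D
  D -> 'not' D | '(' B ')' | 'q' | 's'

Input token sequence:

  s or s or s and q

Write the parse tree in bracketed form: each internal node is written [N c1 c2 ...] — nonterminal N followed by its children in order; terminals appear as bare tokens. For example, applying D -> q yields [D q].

B
B or C
B or C or C
C or C or C
D or C or C
s or C or C
s or D or C
s or s or C
s or s or C and D
s or s or D and D
s or s or s and D
s or s or s and q

[B [B [B [C [D s]]] or [C [D s]]] or [C [C [D s]] and [D q]]]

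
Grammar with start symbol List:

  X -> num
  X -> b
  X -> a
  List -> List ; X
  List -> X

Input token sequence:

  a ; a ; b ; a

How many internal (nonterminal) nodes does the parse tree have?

8

[List [List [List [List [X a]] ; [X a]] ; [X b]] ; [X a]]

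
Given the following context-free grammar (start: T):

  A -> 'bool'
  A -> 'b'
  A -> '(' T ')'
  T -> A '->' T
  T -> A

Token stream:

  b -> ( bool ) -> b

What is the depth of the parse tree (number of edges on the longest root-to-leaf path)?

[T [A b] -> [T [A ( [T [A bool]] )] -> [T [A b]]]]

5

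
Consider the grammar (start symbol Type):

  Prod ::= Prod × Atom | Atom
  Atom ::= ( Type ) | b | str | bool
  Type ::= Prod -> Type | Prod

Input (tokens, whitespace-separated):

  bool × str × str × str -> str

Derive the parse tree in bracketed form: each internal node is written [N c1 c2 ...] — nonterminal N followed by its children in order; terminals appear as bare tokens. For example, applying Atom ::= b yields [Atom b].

Type
Prod -> Type
Prod × Atom -> Type
Prod × Atom × Atom -> Type
Prod × Atom × Atom × Atom -> Type
Atom × Atom × Atom × Atom -> Type
bool × Atom × Atom × Atom -> Type
bool × str × Atom × Atom -> Type
bool × str × str × Atom -> Type
bool × str × str × str -> Type
bool × str × str × str -> Prod
bool × str × str × str -> Atom
bool × str × str × str -> str

[Type [Prod [Prod [Prod [Prod [Atom bool]] × [Atom str]] × [Atom str]] × [Atom str]] -> [Type [Prod [Atom str]]]]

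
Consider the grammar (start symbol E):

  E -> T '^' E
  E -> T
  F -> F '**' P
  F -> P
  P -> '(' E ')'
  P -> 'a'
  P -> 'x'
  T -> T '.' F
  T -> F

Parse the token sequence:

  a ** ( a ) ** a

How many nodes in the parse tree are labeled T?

[E [T [F [F [F [P a]] ** [P ( [E [T [F [P a]]]] )]] ** [P a]]]]

2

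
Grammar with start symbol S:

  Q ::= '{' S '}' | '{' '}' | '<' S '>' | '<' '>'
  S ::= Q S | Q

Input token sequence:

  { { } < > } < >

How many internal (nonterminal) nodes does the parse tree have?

[S [Q { [S [Q { }] [S [Q < >]]] }] [S [Q < >]]]

8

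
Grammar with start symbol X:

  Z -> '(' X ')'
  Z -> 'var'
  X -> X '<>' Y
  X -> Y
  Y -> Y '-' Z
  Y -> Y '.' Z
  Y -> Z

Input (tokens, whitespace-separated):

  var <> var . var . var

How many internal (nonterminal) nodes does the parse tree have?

[X [X [Y [Z var]]] <> [Y [Y [Y [Z var]] . [Z var]] . [Z var]]]

10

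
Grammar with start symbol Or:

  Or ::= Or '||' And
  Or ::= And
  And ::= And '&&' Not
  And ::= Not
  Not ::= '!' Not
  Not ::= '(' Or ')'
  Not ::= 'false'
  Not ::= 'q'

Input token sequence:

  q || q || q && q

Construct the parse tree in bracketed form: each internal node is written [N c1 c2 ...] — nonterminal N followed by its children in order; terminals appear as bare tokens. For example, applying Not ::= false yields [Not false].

[Or [Or [Or [And [Not q]]] || [And [Not q]]] || [And [And [Not q]] && [Not q]]]

Or
Or || And
Or || And || And
And || And || And
Not || And || And
q || And || And
q || Not || And
q || q || And
q || q || And && Not
q || q || Not && Not
q || q || q && Not
q || q || q && q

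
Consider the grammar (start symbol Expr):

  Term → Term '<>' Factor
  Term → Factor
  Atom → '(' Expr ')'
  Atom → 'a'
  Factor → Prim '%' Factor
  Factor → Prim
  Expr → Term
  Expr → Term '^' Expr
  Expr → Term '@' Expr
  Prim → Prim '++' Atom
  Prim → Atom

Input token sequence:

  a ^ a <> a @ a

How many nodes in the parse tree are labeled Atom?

[Expr [Term [Factor [Prim [Atom a]]]] ^ [Expr [Term [Term [Factor [Prim [Atom a]]]] <> [Factor [Prim [Atom a]]]] @ [Expr [Term [Factor [Prim [Atom a]]]]]]]

4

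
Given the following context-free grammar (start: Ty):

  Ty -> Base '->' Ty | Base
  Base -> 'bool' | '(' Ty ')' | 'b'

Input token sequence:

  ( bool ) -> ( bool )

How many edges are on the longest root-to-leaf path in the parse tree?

[Ty [Base ( [Ty [Base bool]] )] -> [Ty [Base ( [Ty [Base bool]] )]]]

5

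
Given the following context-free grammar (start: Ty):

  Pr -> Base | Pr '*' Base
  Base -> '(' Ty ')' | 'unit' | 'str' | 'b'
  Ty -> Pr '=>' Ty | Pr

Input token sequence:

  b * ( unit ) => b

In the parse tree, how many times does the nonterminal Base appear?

[Ty [Pr [Pr [Base b]] * [Base ( [Ty [Pr [Base unit]]] )]] => [Ty [Pr [Base b]]]]

4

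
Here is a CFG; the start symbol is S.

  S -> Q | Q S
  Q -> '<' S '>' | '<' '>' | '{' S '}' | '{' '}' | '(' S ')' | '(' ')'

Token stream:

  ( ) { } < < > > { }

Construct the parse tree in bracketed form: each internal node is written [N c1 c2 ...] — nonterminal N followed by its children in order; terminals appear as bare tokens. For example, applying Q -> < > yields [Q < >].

[S [Q ( )] [S [Q { }] [S [Q < [S [Q < >]] >] [S [Q { }]]]]]

S
Q S
( ) S
( ) Q S
( ) { } S
( ) { } Q S
( ) { } < S > S
( ) { } < Q > S
( ) { } < < > > S
( ) { } < < > > Q
( ) { } < < > > { }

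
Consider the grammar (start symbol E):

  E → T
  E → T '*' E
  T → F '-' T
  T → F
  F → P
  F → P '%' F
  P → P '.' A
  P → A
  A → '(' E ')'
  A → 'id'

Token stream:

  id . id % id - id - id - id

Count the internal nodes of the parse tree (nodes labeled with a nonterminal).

[E [T [F [P [P [A id]] . [A id]] % [F [P [A id]]]] - [T [F [P [A id]]] - [T [F [P [A id]]] - [T [F [P [A id]]]]]]]]

22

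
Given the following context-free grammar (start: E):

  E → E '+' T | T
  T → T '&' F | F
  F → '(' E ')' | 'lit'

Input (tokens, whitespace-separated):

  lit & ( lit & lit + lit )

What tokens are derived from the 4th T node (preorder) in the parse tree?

[E [T [T [F lit]] & [F ( [E [E [T [T [F lit]] & [F lit]]] + [T [F lit]]] )]]]

lit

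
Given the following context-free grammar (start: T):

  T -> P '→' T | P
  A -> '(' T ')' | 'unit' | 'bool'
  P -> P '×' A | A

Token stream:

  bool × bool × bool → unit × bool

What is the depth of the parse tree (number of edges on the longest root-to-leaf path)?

[T [P [P [P [A bool]] × [A bool]] × [A bool]] → [T [P [P [A unit]] × [A bool]]]]

5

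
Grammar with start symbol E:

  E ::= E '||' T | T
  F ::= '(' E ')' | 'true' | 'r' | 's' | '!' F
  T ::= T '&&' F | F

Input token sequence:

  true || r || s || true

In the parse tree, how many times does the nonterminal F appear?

[E [E [E [E [T [F true]]] || [T [F r]]] || [T [F s]]] || [T [F true]]]

4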